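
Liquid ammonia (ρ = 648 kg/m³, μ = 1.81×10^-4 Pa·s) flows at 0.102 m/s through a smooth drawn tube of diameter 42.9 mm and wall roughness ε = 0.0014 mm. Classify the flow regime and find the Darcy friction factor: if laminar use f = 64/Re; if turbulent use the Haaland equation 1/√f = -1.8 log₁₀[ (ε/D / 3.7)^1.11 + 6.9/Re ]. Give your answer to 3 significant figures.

f ≈ 0.0274

Re = ρVD/μ = 648·0.102·0.0429/0.000181 = 1.567e+04.
Re > 4000 → turbulent. ε/D = 1.4e-06/0.0429 = 3.26e-05; Haaland: 1/√f = -1.8 log₁₀[2.45e-06 + 0.00044] = 6.037, so f = 0.02744.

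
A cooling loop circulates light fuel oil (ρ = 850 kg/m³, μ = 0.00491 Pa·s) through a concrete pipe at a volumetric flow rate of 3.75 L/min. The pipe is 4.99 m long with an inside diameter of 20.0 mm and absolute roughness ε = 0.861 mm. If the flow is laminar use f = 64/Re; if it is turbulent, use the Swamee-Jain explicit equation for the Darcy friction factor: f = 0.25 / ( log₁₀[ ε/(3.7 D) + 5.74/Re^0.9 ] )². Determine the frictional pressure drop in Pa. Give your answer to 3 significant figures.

ΔP ≈ 390 Pa

Q = 3.75 L/min = 3.75/60000 = 6.25e-05 m³/s.
Cross-sectional area A = πD²/4 = π(0.02)²/4 = 0.0003142 m²; mean velocity V = Q/A = 6.25e-05/0.0003142 = 0.1989 m/s.
Reynolds number Re = ρVD/μ = 850 · 0.1989 · 0.02 / 0.00491 = 688.8.
Re < 2300 → laminar flow, so f = 64/Re = 64/688.8 = 0.09291 (the turbulent correlation is not needed).
Darcy-Weisbach: ΔP = f(L/D)(ρV²/2) = 0.09291·(4.99/0.02)·(850·0.1989²/2) = 0.09291·249.5·16.82 = 389.9 Pa.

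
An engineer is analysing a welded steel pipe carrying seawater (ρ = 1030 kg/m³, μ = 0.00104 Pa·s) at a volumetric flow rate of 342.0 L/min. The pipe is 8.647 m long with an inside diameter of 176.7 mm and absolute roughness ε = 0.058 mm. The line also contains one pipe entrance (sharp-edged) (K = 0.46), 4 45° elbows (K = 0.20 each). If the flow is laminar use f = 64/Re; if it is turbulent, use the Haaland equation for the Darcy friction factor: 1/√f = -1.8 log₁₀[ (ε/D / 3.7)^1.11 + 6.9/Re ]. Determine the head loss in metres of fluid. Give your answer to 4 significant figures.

h_f ≈ 0.006515 m

Q = 342.0 L/min = 342.0/60000 = 0.0057 m³/s.
Cross-sectional area A = πD²/4 = π(0.1767)²/4 = 0.02452 m²; mean velocity V = Q/A = 0.0057/0.02452 = 0.2324 m/s.
Reynolds number Re = ρVD/μ = 1030 · 0.2324 · 0.1767 / 0.00104 = 4.068e+04.
Re > 4000 → turbulent. Relative roughness ε/D = 5.8e-05/0.1767 = 0.000328. Haaland: 1/√f = -1.8 log₁₀[(0.000328/3.7)^1.11 + 6.9/4.068e+04] = -1.8 log₁₀[3.18e-05 + 0.00017] = 6.653, so f = 0.0226.
Total minor-loss coefficient ΣK = 1·0.46 + 4·0.2 = 1.26.
ΔP = [f·L/D + ΣK]·(ρV²/2) = [0.0226·8.647/0.1767 + 1.26]·(1030·0.2324²/2) = [1.106 + 1.26]·27.82 = 65.83 Pa.
Head loss h_f = ΔP/(ρg) = 65.83/(1030·9.81) = 0.006515 m.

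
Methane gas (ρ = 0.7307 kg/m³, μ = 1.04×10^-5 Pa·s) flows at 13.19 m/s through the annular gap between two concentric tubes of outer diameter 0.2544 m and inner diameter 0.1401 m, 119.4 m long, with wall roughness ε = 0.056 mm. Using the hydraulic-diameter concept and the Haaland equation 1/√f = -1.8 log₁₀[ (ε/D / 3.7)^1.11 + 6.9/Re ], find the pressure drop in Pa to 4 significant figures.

ΔP ≈ 1320 Pa

Hydraulic diameter D_h = 4A/P = D_o - D_i = 0.2544 - 0.1401 = 0.1143 m.
Re = ρVD_h/μ = 0.7307·13.19·0.1143/1.04e-05 = 1.059e+05.
ε/D_h = 5.6e-05/0.1143 = 0.00049; Haaland gives 1/√f = -1.8 log₁₀[4.96e-05+6.51e-05] = 7.093, so f = 0.01988.
ΔP = f(L/D_h)(ρV²/2) = 0.01988·119.4/0.1143·63.56 = 1320 Pa.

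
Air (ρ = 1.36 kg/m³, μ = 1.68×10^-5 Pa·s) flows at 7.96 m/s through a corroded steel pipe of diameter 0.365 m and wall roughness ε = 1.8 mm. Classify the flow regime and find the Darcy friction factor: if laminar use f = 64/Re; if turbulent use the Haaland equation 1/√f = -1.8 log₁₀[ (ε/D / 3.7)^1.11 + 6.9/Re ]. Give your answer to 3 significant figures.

Re = ρVD/μ = 1.36·7.96·0.365/1.68e-05 = 2.352e+05.
Re > 4000 → turbulent. ε/D = 0.0018/0.365 = 0.00493; Haaland: 1/√f = -1.8 log₁₀[0.000643 + 2.93e-05] = 5.71, so f = 0.03067.

f ≈ 0.0307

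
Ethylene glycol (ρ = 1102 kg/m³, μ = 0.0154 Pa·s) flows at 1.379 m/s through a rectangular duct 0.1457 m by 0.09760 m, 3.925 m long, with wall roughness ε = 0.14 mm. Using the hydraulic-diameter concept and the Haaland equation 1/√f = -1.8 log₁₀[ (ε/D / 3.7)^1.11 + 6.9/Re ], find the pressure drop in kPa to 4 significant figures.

Hydraulic diameter D_h = 4A/P = 4·(0.1457·0.0976)/(2·(0.1457+0.0976)) = 0.05688/0.4866 = 0.1169 m.
Re = ρVD_h/μ = 1102·1.379·0.1169/0.0154 = 1.154e+04.
ε/D_h = 0.00014/0.1169 = 0.0012; Haaland gives 1/√f = -1.8 log₁₀[0.000134+0.000598] = 5.644, so f = 0.03139.
ΔP = f(L/D_h)(ρV²/2) = 0.03139·3.925/0.1169·1048 = 1104 Pa.
ΔP = 1.104 kPa.

ΔP ≈ 1.104 kPa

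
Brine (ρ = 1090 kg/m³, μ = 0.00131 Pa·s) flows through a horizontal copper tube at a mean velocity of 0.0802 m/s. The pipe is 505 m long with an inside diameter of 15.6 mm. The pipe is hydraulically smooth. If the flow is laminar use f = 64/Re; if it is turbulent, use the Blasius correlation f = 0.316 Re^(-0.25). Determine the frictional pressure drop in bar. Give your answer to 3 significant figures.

Reynolds number Re = ρVD/μ = 1090 · 0.0802 · 0.0156 / 0.00131 = 1041.
Re < 2300 → laminar flow, so f = 64/Re = 64/1041 = 0.06148 (the turbulent correlation is not needed).
Darcy-Weisbach: ΔP = f(L/D)(ρV²/2) = 0.06148·(505/0.0156)·(1090·0.0802²/2) = 0.06148·3.237e+04·3.505 = 6977 Pa.
ΔP = 6977 Pa = 0.0698 bar.

ΔP ≈ 0.0698 bar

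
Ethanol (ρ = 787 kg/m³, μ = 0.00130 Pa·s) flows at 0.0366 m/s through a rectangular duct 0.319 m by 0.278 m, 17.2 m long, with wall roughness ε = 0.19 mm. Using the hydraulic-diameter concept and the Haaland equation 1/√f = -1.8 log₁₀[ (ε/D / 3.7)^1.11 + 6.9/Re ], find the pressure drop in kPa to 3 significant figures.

Hydraulic diameter D_h = 4A/P = 4·(0.319·0.278)/(2·(0.319+0.278)) = 0.3547/1.194 = 0.2971 m.
Re = ρVD_h/μ = 787·0.0366·0.2971/0.0013 = 6583.
ε/D_h = 0.00019/0.2971 = 0.00064; Haaland gives 1/√f = -1.8 log₁₀[6.67e-05+0.00105] = 5.315, so f = 0.0354.
ΔP = f(L/D_h)(ρV²/2) = 0.0354·17.2/0.2971·0.5271 = 1.08 Pa.
ΔP = 0.00108 kPa.

ΔP ≈ 0.00108 kPa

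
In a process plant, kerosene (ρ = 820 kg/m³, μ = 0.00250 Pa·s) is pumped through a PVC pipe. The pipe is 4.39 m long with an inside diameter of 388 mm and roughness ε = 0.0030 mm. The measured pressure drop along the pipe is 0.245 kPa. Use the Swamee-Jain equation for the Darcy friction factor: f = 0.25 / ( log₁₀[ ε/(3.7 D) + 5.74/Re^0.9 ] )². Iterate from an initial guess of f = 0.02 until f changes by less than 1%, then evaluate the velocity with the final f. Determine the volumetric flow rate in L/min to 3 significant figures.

Rearranging Darcy-Weisbach: V = √(2·ΔP·D/(f·L·ρ)). With ε/D = 3e-06/0.388 = 7.73e-06, iterate starting from f = 0.02:
  f = 0.02 → V = √(2·245·0.388/(0.02·4.39·820)) = 1.625 m/s; Re = ρVD/μ = 2.068e+05; f → 0.0155
  f = 0.0155 → V = 1.846 m/s; Re = 2.349e+05; f → 0.01514
  f = 0.01514 → V = 1.868 m/s; Re = 2.377e+05; f → 0.0151
Converged (Δf/f < 1%). With the final f = 0.0151: V = √(2·245·0.388/(0.0151·4.39·820)) = 1.87 m/s.
Q = V·A = 1.87·(π/4·0.388²) = 0.2211 m³/s = 13300 L/min.

Q ≈ 13300 L/min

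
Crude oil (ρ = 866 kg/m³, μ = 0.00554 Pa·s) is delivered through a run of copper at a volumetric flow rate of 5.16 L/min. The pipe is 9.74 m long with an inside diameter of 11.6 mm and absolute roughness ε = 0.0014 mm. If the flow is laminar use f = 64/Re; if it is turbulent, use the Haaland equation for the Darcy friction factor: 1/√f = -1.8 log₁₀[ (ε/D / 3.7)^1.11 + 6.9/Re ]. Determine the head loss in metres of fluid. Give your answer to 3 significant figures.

Q = 5.16 L/min = 5.16/60000 = 8.6e-05 m³/s.
Cross-sectional area A = πD²/4 = π(0.0116)²/4 = 0.0001057 m²; mean velocity V = Q/A = 8.6e-05/0.0001057 = 0.8138 m/s.
Reynolds number Re = ρVD/μ = 866 · 0.8138 · 0.0116 / 0.00554 = 1476.
Re < 2300 → laminar flow, so f = 64/Re = 64/1476 = 0.04337 (the turbulent correlation is not needed).
Darcy-Weisbach: ΔP = f(L/D)(ρV²/2) = 0.04337·(9.74/0.0116)·(866·0.8138²/2) = 0.04337·839.7·286.7 = 1.044e+04 Pa.
Head loss h_f = ΔP/(ρg) = 1.044e+04/(866·9.81) = 1.23 m.

h_f ≈ 1.23 m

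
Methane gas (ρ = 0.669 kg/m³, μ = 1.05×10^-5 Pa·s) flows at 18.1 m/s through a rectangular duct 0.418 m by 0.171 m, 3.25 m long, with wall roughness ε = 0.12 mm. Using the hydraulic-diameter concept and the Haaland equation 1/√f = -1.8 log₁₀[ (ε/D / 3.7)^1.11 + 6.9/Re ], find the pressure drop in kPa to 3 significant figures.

ΔP ≈ 0.0266 kPa

Hydraulic diameter D_h = 4A/P = 4·(0.418·0.171)/(2·(0.418+0.171)) = 0.2859/1.178 = 0.2427 m.
Re = ρVD_h/μ = 0.669·18.1·0.2427/1.05e-05 = 2.799e+05.
ε/D_h = 0.00012/0.2427 = 0.000494; Haaland gives 1/√f = -1.8 log₁₀[5.01e-05+2.47e-05] = 7.428, so f = 0.01813.
ΔP = f(L/D_h)(ρV²/2) = 0.01813·3.25/0.2427·109.6 = 26.6 Pa.
ΔP = 0.0266 kPa.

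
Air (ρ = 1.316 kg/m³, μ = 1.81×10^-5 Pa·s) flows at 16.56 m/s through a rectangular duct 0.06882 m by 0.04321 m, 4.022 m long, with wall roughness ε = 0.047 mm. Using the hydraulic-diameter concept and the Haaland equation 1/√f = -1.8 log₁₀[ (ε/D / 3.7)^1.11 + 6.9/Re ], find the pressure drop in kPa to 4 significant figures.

Hydraulic diameter D_h = 4A/P = 4·(0.06882·0.04321)/(2·(0.06882+0.04321)) = 0.01189/0.2241 = 0.05309 m.
Re = ρVD_h/μ = 1.316·16.56·0.05309/1.81e-05 = 6.392e+04.
ε/D_h = 4.7e-05/0.05309 = 0.000885; Haaland gives 1/√f = -1.8 log₁₀[9.56e-05+0.000108] = 6.644, so f = 0.02265.
ΔP = f(L/D_h)(ρV²/2) = 0.02265·4.022/0.05309·180.4 = 309.7 Pa.
ΔP = 0.3097 kPa.

ΔP ≈ 0.3097 kPa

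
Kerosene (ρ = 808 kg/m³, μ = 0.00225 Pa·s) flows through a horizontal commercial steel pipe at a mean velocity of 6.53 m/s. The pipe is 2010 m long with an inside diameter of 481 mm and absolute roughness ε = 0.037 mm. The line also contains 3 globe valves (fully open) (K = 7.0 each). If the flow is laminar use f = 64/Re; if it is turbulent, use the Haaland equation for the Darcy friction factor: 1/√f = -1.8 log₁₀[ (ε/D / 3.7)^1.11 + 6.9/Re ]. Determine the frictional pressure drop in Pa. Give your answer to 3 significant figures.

ΔP ≈ 1.29×10^6 Pa

Reynolds number Re = ρVD/μ = 808 · 6.53 · 0.481 / 0.00225 = 1.128e+06.
Re > 4000 → turbulent. Relative roughness ε/D = 3.7e-05/0.481 = 7.69e-05. Haaland: 1/√f = -1.8 log₁₀[(7.69e-05/3.7)^1.11 + 6.9/1.128e+06] = -1.8 log₁₀[6.35e-06 + 6.12e-06] = 8.828, so f = 0.01283.
Total minor-loss coefficient ΣK = 3·7 = 21.
ΔP = [f·L/D + ΣK]·(ρV²/2) = [0.01283·2010/0.481 + 21]·(808·6.53²/2) = [53.63 + 21]·1.723e+04 = 1.286e+06 Pa.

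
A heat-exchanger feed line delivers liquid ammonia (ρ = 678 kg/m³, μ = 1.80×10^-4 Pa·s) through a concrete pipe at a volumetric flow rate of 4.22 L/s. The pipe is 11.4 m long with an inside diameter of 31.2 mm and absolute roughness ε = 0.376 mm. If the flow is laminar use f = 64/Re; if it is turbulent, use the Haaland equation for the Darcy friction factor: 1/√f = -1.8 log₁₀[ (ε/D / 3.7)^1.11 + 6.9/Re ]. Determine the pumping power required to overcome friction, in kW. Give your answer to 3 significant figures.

P ≈ 0.646 kW

Q = 4.22 L/s = 4.22/1000 = 0.00422 m³/s.
Cross-sectional area A = πD²/4 = π(0.0312)²/4 = 0.0007645 m²; mean velocity V = Q/A = 0.00422/0.0007645 = 5.52 m/s.
Reynolds number Re = ρVD/μ = 678 · 5.52 · 0.0312 / 0.00018 = 6.487e+05.
Re > 4000 → turbulent. Relative roughness ε/D = 0.000376/0.0312 = 0.0121. Haaland: 1/√f = -1.8 log₁₀[(0.0121/3.7)^1.11 + 6.9/6.487e+05] = -1.8 log₁₀[0.00173 + 1.06e-05] = 4.965, so f = 0.04057.
Darcy-Weisbach: ΔP = f(L/D)(ρV²/2) = 0.04057·(11.4/0.0312)·(678·5.52²/2) = 0.04057·365.4·1.033e+04 = 1.531e+05 Pa.
Pumping power P = QΔP = 0.00422·1.531e+05 = 646.1 W = 0.646 kW.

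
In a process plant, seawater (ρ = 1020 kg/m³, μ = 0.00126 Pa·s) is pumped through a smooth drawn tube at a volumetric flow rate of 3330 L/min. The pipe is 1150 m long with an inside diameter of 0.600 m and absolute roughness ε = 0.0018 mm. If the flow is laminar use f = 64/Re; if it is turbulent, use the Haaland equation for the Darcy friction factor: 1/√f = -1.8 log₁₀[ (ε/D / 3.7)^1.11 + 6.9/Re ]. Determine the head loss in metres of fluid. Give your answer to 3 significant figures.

h_f ≈ 0.0678 m

Q = 3330 L/min = 3330/60000 = 0.0555 m³/s.
Cross-sectional area A = πD²/4 = π(0.6)²/4 = 0.2827 m²; mean velocity V = Q/A = 0.0555/0.2827 = 0.1963 m/s.
Reynolds number Re = ρVD/μ = 1020 · 0.1963 · 0.6 / 0.00126 = 9.534e+04.
Re > 4000 → turbulent. Relative roughness ε/D = 1.8e-06/0.6 = 3e-06. Haaland: 1/√f = -1.8 log₁₀[(3e-06/3.7)^1.11 + 6.9/9.534e+04] = -1.8 log₁₀[1.73e-07 + 7.24e-05] = 7.451, so f = 0.01801.
Darcy-Weisbach: ΔP = f(L/D)(ρV²/2) = 0.01801·(1150/0.6)·(1020·0.1963²/2) = 0.01801·1917·19.65 = 678.4 Pa.
Head loss h_f = ΔP/(ρg) = 678.4/(1020·9.81) = 0.0678 m.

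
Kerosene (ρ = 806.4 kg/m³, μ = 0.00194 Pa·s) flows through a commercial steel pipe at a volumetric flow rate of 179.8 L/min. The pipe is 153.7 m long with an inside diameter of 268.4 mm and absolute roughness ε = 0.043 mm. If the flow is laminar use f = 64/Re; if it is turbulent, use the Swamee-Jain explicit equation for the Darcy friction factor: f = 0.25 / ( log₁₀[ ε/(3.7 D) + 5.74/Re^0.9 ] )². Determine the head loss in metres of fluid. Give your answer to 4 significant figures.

Q = 179.8 L/min = 179.8/60000 = 0.002997 m³/s.
Cross-sectional area A = πD²/4 = π(0.2684)²/4 = 0.05658 m²; mean velocity V = Q/A = 0.002997/0.05658 = 0.05296 m/s.
Reynolds number Re = ρVD/μ = 806.4 · 0.05296 · 0.2684 / 0.00194 = 5909.
Re > 4000 → turbulent. Relative roughness ε/D = 4.3e-05/0.2684 = 0.00016. Swamee-Jain: f = 0.25/(log₁₀[0.00016/3.7 + 5.74/5909^0.9])² = 0.25/(log₁₀[4.33e-05 + 0.00231])² = 0.25/(-2.627)² = 0.03621.
Darcy-Weisbach: ΔP = f(L/D)(ρV²/2) = 0.03621·(153.7/0.2684)·(806.4·0.05296²/2) = 0.03621·572.7·1.131 = 23.46 Pa.
Head loss h_f = ΔP/(ρg) = 23.46/(806.4·9.81) = 0.002965 m.

h_f ≈ 0.002965 m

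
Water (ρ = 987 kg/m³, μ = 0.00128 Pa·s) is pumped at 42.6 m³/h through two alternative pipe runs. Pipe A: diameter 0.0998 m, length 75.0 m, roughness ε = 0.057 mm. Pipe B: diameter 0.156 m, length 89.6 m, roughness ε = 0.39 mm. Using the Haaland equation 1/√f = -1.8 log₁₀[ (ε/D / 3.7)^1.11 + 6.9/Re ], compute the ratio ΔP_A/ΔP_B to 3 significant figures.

Pipe A: V = Q/A = 0.01183/0.007823 = 1.513 m/s; Re = 1.164e+05; ε/D = 0.000571; Haaland → f = 0.02; ΔP_A = f(L/D)(ρV²/2) = 1.698e+04 Pa.
Pipe B: V = Q/A = 0.01183/0.01911 = 0.6191 m/s; Re = 7.447e+04; ε/D = 0.0025; Haaland → f = 0.02665; ΔP_B = f(L/D)(ρV²/2) = 2896 Pa.
ΔP_A/ΔP_B = 1.698e+04/2896 = 5.86.

ΔP_A/ΔP_B ≈ 5.86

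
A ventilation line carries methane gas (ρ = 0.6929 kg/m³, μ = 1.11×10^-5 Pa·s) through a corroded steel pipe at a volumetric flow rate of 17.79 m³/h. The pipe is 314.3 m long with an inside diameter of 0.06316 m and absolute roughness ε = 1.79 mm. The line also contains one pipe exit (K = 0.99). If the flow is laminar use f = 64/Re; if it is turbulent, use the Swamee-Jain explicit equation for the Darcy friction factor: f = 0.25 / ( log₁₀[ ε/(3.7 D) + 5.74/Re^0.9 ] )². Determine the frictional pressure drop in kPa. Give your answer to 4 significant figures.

ΔP ≈ 0.2674 kPa

Q = 17.79 m³/h = 17.79/3600 = 0.004942 m³/s.
Cross-sectional area A = πD²/4 = π(0.06316)²/4 = 0.003133 m²; mean velocity V = Q/A = 0.004942/0.003133 = 1.577 m/s.
Reynolds number Re = ρVD/μ = 0.6929 · 1.577 · 0.06316 / 1.11e-05 = 6219.
Re > 4000 → turbulent. Relative roughness ε/D = 0.00179/0.06316 = 0.0283. Swamee-Jain: f = 0.25/(log₁₀[0.0283/3.7 + 5.74/6219^0.9])² = 0.25/(log₁₀[0.00766 + 0.00221])² = 0.25/(-2.006)² = 0.06215.
Total minor-loss coefficient ΣK = 1·0.99 = 0.99.
ΔP = [f·L/D + ΣK]·(ρV²/2) = [0.06215·314.3/0.06316 + 0.99]·(0.6929·1.577²/2) = [309.3 + 0.99]·0.8619 = 267.4 Pa.
ΔP = 267.4 Pa = 0.2674 kPa.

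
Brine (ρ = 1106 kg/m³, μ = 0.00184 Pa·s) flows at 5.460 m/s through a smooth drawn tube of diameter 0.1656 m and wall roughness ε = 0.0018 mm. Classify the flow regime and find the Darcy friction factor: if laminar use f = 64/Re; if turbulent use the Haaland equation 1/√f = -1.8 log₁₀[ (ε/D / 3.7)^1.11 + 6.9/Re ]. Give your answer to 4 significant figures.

f ≈ 0.01300

Re = ρVD/μ = 1106·5.46·0.1656/0.00184 = 5.435e+05.
Re > 4000 → turbulent. ε/D = 1.8e-06/0.1656 = 1.09e-05; Haaland: 1/√f = -1.8 log₁₀[7.24e-07 + 1.27e-05] = 8.77, so f = 0.013.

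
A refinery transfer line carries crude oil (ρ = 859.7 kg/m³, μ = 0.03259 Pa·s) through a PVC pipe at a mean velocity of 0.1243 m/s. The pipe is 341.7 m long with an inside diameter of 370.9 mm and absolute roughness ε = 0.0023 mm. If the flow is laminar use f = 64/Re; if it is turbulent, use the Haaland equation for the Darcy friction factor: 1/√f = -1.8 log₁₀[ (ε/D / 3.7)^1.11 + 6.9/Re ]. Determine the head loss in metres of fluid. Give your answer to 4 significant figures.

Reynolds number Re = ρVD/μ = 859.7 · 0.1243 · 0.3709 / 0.0326 = 1216.
Re < 2300 → laminar flow, so f = 64/Re = 64/1216 = 0.05262 (the turbulent correlation is not needed).
Darcy-Weisbach: ΔP = f(L/D)(ρV²/2) = 0.05262·(341.7/0.3709)·(859.7·0.1243²/2) = 0.05262·921.3·6.641 = 322 Pa.
Head loss h_f = ΔP/(ρg) = 322/(859.7·9.81) = 0.03818 m.

h_f ≈ 0.03818 m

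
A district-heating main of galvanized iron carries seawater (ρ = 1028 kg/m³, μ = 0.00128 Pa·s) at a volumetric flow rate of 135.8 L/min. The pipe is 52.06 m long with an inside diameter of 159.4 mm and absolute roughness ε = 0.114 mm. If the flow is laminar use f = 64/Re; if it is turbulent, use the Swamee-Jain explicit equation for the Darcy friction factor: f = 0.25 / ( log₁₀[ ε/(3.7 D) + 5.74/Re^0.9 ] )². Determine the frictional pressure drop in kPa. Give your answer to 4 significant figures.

Q = 135.8 L/min = 135.8/60000 = 0.002263 m³/s.
Cross-sectional area A = πD²/4 = π(0.1594)²/4 = 0.01996 m²; mean velocity V = Q/A = 0.002263/0.01996 = 0.1134 m/s.
Reynolds number Re = ρVD/μ = 1028 · 0.1134 · 0.1594 / 0.00128 = 1.452e+04.
Re > 4000 → turbulent. Relative roughness ε/D = 0.000114/0.1594 = 0.000715. Swamee-Jain: f = 0.25/(log₁₀[0.000715/3.7 + 5.74/1.452e+04^0.9])² = 0.25/(log₁₀[0.000193 + 0.00103])² = 0.25/(-2.912)² = 0.02948.
Darcy-Weisbach: ΔP = f(L/D)(ρV²/2) = 0.02948·(52.06/0.1594)·(1028·0.1134²/2) = 0.02948·326.6·6.612 = 63.66 Pa.
ΔP = 63.66 Pa = 0.06366 kPa.

ΔP ≈ 0.06366 kPa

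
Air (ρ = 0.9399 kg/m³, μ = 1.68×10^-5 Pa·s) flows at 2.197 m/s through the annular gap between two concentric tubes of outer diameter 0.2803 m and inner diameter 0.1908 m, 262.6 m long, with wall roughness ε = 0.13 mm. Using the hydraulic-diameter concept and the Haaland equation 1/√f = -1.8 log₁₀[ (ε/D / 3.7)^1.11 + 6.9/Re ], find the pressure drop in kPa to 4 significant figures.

Hydraulic diameter D_h = 4A/P = D_o - D_i = 0.2803 - 0.1908 = 0.0895 m.
Re = ρVD_h/μ = 0.9399·2.197·0.0895/1.68e-05 = 1.1e+04.
ε/D_h = 0.00013/0.0895 = 0.00145; Haaland gives 1/√f = -1.8 log₁₀[0.000166+0.000627] = 5.581, so f = 0.0321.
ΔP = f(L/D_h)(ρV²/2) = 0.0321·262.6/0.0895·2.268 = 213.6 Pa.
ΔP = 0.2136 kPa.

ΔP ≈ 0.2136 kPa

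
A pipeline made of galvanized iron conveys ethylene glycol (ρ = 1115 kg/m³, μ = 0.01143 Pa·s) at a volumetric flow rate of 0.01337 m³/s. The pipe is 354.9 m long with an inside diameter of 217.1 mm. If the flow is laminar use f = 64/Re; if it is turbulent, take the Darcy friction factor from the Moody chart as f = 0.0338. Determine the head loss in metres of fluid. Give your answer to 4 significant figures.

h_f ≈ 0.3674 m

Cross-sectional area A = πD²/4 = π(0.2171)²/4 = 0.03702 m²; mean velocity V = Q/A = 0.01337/0.03702 = 0.3612 m/s.
Reynolds number Re = ρVD/μ = 1115 · 0.3612 · 0.2171 / 0.0114 = 7649.
Re > 4000 → turbulent; use the Moody-chart value f = 0.0338.
Darcy-Weisbach: ΔP = f(L/D)(ρV²/2) = 0.0338·(354.9/0.2171)·(1115·0.3612²/2) = 0.0338·1635·72.73 = 4018 Pa.
Head loss h_f = ΔP/(ρg) = 4018/(1115·9.81) = 0.3674 m.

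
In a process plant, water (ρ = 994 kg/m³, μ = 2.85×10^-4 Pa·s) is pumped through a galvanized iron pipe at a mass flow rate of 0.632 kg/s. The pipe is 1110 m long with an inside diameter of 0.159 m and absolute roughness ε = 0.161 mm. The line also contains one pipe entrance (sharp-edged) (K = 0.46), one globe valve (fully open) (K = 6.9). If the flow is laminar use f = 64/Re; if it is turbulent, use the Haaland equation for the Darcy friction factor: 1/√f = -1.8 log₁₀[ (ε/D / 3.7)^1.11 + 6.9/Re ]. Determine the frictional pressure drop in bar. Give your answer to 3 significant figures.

ΔP ≈ 0.00104 bar

A = πD²/4 = π(0.159)²/4 = 0.01986 m²; mean velocity V = ṁ/(ρA) = 0.632/(994 · 0.01986) = 0.03202 m/s.
Reynolds number Re = ρVD/μ = 994 · 0.03202 · 0.159 / 0.000285 = 1.776e+04.
Re > 4000 → turbulent. Relative roughness ε/D = 0.000161/0.159 = 0.00101. Haaland: 1/√f = -1.8 log₁₀[(0.00101/3.7)^1.11 + 6.9/1.776e+04] = -1.8 log₁₀[0.000111 + 0.000389] = 5.943, so f = 0.02832.
Total minor-loss coefficient ΣK = 1·0.46 + 1·6.9 = 7.36.
ΔP = [f·L/D + ΣK]·(ρV²/2) = [0.02832·1110/0.159 + 7.36]·(994·0.03202²/2) = [197.7 + 7.36]·0.5096 = 104.5 Pa.
ΔP = 104.5 Pa = 0.00104 bar.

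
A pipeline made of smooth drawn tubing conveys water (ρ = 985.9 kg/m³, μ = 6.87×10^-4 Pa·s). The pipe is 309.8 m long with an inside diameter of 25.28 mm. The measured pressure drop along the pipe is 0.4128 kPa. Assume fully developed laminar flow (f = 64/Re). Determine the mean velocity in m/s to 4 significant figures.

V ≈ 0.03874 m/s

For laminar flow, f = 64/Re with Re = ρVD/μ, so Darcy-Weisbach reduces to ΔP = 32μLV/D². Solving for V: V = ΔP·D²/(32μL) = 412.8·(0.02528)²/(32·0.000687·309.8) = 0.03874 m/s.
Check: Re = ρVD/μ = 985.9·0.03874·0.02528/0.000687 = 1405 < 2300, so the laminar assumption holds.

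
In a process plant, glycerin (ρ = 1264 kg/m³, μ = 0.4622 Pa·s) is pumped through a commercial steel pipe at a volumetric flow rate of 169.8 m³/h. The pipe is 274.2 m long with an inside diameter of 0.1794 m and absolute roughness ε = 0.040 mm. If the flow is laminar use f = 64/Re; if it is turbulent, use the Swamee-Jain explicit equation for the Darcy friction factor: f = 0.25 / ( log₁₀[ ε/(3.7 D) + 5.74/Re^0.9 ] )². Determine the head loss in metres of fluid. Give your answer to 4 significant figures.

Q = 169.8 m³/h = 169.8/3600 = 0.04717 m³/s.
Cross-sectional area A = πD²/4 = π(0.1794)²/4 = 0.02528 m²; mean velocity V = Q/A = 0.04717/0.02528 = 1.866 m/s.
Reynolds number Re = ρVD/μ = 1264 · 1.866 · 0.1794 / 0.462 = 915.5.
Re < 2300 → laminar flow, so f = 64/Re = 64/915.5 = 0.06991 (the turbulent correlation is not needed).
Darcy-Weisbach: ΔP = f(L/D)(ρV²/2) = 0.06991·(274.2/0.1794)·(1264·1.866²/2) = 0.06991·1528·2200 = 2.351e+05 Pa.
Head loss h_f = ΔP/(ρg) = 2.351e+05/(1264·9.81) = 18.96 m.

h_f ≈ 18.96 m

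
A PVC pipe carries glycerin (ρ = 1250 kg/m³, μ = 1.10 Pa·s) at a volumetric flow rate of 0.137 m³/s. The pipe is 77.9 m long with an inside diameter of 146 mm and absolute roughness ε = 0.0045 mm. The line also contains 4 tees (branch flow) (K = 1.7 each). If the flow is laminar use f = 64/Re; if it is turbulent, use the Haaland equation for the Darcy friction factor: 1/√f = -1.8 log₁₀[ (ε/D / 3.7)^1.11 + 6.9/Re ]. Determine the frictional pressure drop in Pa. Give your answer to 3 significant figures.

ΔP ≈ 1.34×10^6 Pa

Cross-sectional area A = πD²/4 = π(0.146)²/4 = 0.01674 m²; mean velocity V = Q/A = 0.137/0.01674 = 8.183 m/s.
Reynolds number Re = ρVD/μ = 1250 · 8.183 · 0.146 / 1.1 = 1358.
Re < 2300 → laminar flow, so f = 64/Re = 64/1358 = 0.04714 (the turbulent correlation is not needed).
Total minor-loss coefficient ΣK = 4·1.7 = 6.8.
ΔP = [f·L/D + ΣK]·(ρV²/2) = [0.04714·77.9/0.146 + 6.8]·(1250·8.183²/2) = [25.15 + 6.8]·4.185e+04 = 1.337e+06 Pa.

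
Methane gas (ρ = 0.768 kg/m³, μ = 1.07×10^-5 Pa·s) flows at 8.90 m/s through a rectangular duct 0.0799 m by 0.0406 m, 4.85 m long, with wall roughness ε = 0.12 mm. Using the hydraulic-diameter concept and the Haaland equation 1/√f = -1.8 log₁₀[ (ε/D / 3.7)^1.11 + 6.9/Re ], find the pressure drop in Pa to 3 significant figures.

ΔP ≈ 76.2 Pa

Hydraulic diameter D_h = 4A/P = 4·(0.0799·0.0406)/(2·(0.0799+0.0406)) = 0.01298/0.241 = 0.05384 m.
Re = ρVD_h/μ = 0.768·8.9·0.05384/1.07e-05 = 3.439e+04.
ε/D_h = 0.00012/0.05384 = 0.00223; Haaland gives 1/√f = -1.8 log₁₀[0.000266+0.000201] = 5.995, so f = 0.02782.
ΔP = f(L/D_h)(ρV²/2) = 0.02782·4.85/0.05384·30.42 = 76.23 Pa.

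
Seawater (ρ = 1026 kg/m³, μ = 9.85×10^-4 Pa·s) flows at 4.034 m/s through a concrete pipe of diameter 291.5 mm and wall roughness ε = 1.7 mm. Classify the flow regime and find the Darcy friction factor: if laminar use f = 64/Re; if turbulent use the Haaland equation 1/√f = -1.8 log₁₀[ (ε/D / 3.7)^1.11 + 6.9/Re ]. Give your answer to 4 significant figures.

Re = ρVD/μ = 1026·4.034·0.2915/0.000985 = 1.225e+06.
Re > 4000 → turbulent. ε/D = 0.0017/0.2915 = 0.00583; Haaland: 1/√f = -1.8 log₁₀[0.000775 + 5.63e-06] = 5.594, so f = 0.03196.

f ≈ 0.03196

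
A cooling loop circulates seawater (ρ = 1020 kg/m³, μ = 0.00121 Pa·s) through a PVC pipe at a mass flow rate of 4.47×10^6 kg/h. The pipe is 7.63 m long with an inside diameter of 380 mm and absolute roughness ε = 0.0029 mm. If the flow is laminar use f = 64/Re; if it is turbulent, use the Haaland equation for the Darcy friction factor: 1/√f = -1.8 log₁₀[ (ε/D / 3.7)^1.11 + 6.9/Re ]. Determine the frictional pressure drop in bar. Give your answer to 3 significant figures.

ΔP ≈ 0.116 bar

ṁ = 4.47×10^6 kg/h = 4.47×10^6/3600 = 1242 kg/s.
A = πD²/4 = π(0.38)²/4 = 0.1134 m²; mean velocity V = ṁ/(ρA) = 1242/(1020 · 0.1134) = 10.73 m/s.
Reynolds number Re = ρVD/μ = 1020 · 10.73 · 0.38 / 0.00121 = 3.438e+06.
Re > 4000 → turbulent. Relative roughness ε/D = 2.9e-06/0.38 = 7.63e-06. Haaland: 1/√f = -1.8 log₁₀[(7.63e-06/3.7)^1.11 + 6.9/3.438e+06] = -1.8 log₁₀[4.89e-07 + 2.01e-06] = 10.09, so f = 0.009832.
Darcy-Weisbach: ΔP = f(L/D)(ρV²/2) = 0.009832·(7.63/0.38)·(1020·10.73²/2) = 0.009832·20.08·5.876e+04 = 1.16e+04 Pa.
ΔP = 1.16e+04 Pa = 0.116 bar.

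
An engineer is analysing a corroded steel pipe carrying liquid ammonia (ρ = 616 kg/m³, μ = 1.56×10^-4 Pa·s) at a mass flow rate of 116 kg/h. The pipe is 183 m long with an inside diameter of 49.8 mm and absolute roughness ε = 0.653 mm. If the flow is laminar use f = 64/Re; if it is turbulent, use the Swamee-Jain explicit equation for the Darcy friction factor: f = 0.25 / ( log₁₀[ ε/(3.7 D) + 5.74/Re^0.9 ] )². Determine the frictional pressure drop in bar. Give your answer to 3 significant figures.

ΔP ≈ 4.16×10^-4 bar

ṁ = 116 kg/h = 116/3600 = 0.03222 kg/s.
A = πD²/4 = π(0.0498)²/4 = 0.001948 m²; mean velocity V = ṁ/(ρA) = 0.03222/(616 · 0.001948) = 0.02686 m/s.
Reynolds number Re = ρVD/μ = 616 · 0.02686 · 0.0498 / 0.000156 = 5281.
Re > 4000 → turbulent. Relative roughness ε/D = 0.000653/0.0498 = 0.0131. Swamee-Jain: f = 0.25/(log₁₀[0.0131/3.7 + 5.74/5281^0.9])² = 0.25/(log₁₀[0.00354 + 0.00256])² = 0.25/(-2.214)² = 0.05099.
Darcy-Weisbach: ΔP = f(L/D)(ρV²/2) = 0.05099·(183/0.0498)·(616·0.02686²/2) = 0.05099·3675·0.2221 = 41.62 Pa.
ΔP = 41.62 Pa = 4.16×10^-4 bar.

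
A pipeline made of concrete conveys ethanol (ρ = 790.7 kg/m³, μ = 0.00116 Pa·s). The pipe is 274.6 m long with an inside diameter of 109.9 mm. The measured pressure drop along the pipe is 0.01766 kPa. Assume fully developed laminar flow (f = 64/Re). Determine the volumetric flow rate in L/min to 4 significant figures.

Q ≈ 11.91 L/min

For laminar flow, f = 64/Re with Re = ρVD/μ, so Darcy-Weisbach reduces to ΔP = 32μLV/D². Solving for V: V = ΔP·D²/(32μL) = 17.66·(0.1099)²/(32·0.00116·274.6) = 0.02093 m/s.
Check: Re = ρVD/μ = 790.7·0.02093·0.1099/0.00116 = 1568 < 2300, so the laminar assumption holds.
Q = V·A = 0.02093·(π/4·0.1099²) = 0.0001985 m³/s = 11.91 L/min.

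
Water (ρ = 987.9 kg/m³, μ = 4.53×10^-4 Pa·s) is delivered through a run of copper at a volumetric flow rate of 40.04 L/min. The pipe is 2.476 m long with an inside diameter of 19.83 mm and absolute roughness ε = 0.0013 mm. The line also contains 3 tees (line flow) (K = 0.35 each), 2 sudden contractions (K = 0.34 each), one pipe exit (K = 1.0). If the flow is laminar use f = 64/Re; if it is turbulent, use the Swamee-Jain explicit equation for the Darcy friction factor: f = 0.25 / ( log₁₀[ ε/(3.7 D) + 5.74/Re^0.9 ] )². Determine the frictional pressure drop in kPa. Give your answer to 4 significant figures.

Q = 40.04 L/min = 40.04/60000 = 0.0006673 m³/s.
Cross-sectional area A = πD²/4 = π(0.01983)²/4 = 0.0003088 m²; mean velocity V = Q/A = 0.0006673/0.0003088 = 2.161 m/s.
Reynolds number Re = ρVD/μ = 987.9 · 2.161 · 0.01983 / 0.000453 = 9.344e+04.
Re > 4000 → turbulent. Relative roughness ε/D = 1.3e-06/0.01983 = 6.56e-05. Swamee-Jain: f = 0.25/(log₁₀[6.56e-05/3.7 + 5.74/9.344e+04^0.9])² = 0.25/(log₁₀[1.77e-05 + 0.000193])² = 0.25/(-3.676)² = 0.0185.
Total minor-loss coefficient ΣK = 3·0.35 + 2·0.34 + 1·1 = 2.73.
ΔP = [f·L/D + ΣK]·(ρV²/2) = [0.0185·2.476/0.01983 + 2.73]·(987.9·2.161²/2) = [2.309 + 2.73]·2306 = 1.162e+04 Pa.
ΔP = 1.162e+04 Pa = 11.62 kPa.

ΔP ≈ 11.62 kPa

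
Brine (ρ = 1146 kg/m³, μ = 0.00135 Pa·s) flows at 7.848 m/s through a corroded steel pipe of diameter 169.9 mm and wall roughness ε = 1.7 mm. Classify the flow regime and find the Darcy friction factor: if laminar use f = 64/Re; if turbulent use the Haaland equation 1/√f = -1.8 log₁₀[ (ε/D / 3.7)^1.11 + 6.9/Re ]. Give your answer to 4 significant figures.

Re = ρVD/μ = 1146·7.848·0.1699/0.00135 = 1.132e+06.
Re > 4000 → turbulent. ε/D = 0.0017/0.1699 = 0.01; Haaland: 1/√f = -1.8 log₁₀[0.00141 + 6.1e-06] = 5.127, so f = 0.03804.

f ≈ 0.03804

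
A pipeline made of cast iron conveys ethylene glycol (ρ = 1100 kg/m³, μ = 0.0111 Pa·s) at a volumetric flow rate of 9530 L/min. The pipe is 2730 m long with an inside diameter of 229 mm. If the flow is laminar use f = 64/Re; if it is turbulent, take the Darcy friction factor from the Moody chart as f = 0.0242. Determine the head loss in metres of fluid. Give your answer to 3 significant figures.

Q = 9530 L/min = 9530/60000 = 0.1588 m³/s.
Cross-sectional area A = πD²/4 = π(0.229)²/4 = 0.04119 m²; mean velocity V = Q/A = 0.1588/0.04119 = 3.856 m/s.
Reynolds number Re = ρVD/μ = 1100 · 3.856 · 0.229 / 0.0111 = 8.752e+04.
Re > 4000 → turbulent; use the Moody-chart value f = 0.0242.
Darcy-Weisbach: ΔP = f(L/D)(ρV²/2) = 0.0242·(2730/0.229)·(1100·3.856²/2) = 0.0242·1.192e+04·8179 = 2.36e+06 Pa.
Head loss h_f = ΔP/(ρg) = 2.36e+06/(1100·9.81) = 219 m.

h_f ≈ 219 m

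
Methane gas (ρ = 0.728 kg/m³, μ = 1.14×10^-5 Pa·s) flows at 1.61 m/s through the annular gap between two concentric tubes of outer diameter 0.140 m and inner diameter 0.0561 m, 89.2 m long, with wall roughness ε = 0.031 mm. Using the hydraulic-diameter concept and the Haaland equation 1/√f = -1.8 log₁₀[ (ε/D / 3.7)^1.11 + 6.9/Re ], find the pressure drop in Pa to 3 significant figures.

Hydraulic diameter D_h = 4A/P = D_o - D_i = 0.14 - 0.0561 = 0.0839 m.
Re = ρVD_h/μ = 0.728·1.61·0.0839/1.14e-05 = 8626.
ε/D_h = 3.1e-05/0.0839 = 0.000369; Haaland gives 1/√f = -1.8 log₁₀[3.63e-05+0.0008] = 5.54, so f = 0.03258.
ΔP = f(L/D_h)(ρV²/2) = 0.03258·89.2/0.0839·0.9435 = 32.69 Pa.

ΔP ≈ 32.7 Pa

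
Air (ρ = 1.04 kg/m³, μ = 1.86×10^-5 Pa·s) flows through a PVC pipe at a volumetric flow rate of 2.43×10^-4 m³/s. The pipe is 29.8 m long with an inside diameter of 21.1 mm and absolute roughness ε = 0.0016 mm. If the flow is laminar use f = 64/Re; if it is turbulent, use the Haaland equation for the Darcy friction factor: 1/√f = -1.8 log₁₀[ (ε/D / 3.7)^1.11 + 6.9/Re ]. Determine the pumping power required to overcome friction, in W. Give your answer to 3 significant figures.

P ≈ 0.00673 W

Cross-sectional area A = πD²/4 = π(0.0211)²/4 = 0.0003497 m²; mean velocity V = Q/A = 0.000243/0.0003497 = 0.6949 m/s.
Reynolds number Re = ρVD/μ = 1.04 · 0.6949 · 0.0211 / 1.86e-05 = 819.9.
Re < 2300 → laminar flow, so f = 64/Re = 64/819.9 = 0.07806 (the turbulent correlation is not needed).
Darcy-Weisbach: ΔP = f(L/D)(ρV²/2) = 0.07806·(29.8/0.0211)·(1.04·0.6949²/2) = 0.07806·1412·0.2511 = 27.69 Pa.
Pumping power P = QΔP = 0.000243·27.69 = 0.006728 W = 0.00673 W.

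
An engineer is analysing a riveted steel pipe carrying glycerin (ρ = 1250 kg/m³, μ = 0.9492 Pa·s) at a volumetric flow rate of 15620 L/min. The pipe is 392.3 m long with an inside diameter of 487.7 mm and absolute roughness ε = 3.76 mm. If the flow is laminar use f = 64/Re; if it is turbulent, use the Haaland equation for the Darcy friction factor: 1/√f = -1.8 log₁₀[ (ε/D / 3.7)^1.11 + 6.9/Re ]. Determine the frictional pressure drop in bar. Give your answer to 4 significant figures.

ΔP ≈ 0.6982 bar

Q = 15620 L/min = 15620/60000 = 0.2603 m³/s.
Cross-sectional area A = πD²/4 = π(0.4877)²/4 = 0.1868 m²; mean velocity V = Q/A = 0.2603/0.1868 = 1.394 m/s.
Reynolds number Re = ρVD/μ = 1250 · 1.394 · 0.4877 / 0.949 = 895.
Re < 2300 → laminar flow, so f = 64/Re = 64/895 = 0.07151 (the turbulent correlation is not needed).
Darcy-Weisbach: ΔP = f(L/D)(ρV²/2) = 0.07151·(392.3/0.4877)·(1250·1.394²/2) = 0.07151·804.4·1214 = 6.982e+04 Pa.
ΔP = 6.982e+04 Pa = 0.6982 bar.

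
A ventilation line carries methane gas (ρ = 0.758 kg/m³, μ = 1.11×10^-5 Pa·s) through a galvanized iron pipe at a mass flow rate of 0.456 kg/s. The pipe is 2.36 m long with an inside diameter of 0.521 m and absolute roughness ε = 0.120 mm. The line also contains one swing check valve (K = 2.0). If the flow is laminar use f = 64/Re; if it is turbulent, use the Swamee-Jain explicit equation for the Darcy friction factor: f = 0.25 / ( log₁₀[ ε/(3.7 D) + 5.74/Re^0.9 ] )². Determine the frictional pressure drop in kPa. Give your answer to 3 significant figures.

ΔP ≈ 0.00630 kPa

A = πD²/4 = π(0.521)²/4 = 0.2132 m²; mean velocity V = ṁ/(ρA) = 0.456/(0.758 · 0.2132) = 2.822 m/s.
Reynolds number Re = ρVD/μ = 0.758 · 2.822 · 0.521 / 1.11e-05 = 1.004e+05.
Re > 4000 → turbulent. Relative roughness ε/D = 0.00012/0.521 = 0.00023. Swamee-Jain: f = 0.25/(log₁₀[0.00023/3.7 + 5.74/1.004e+05^0.9])² = 0.25/(log₁₀[6.23e-05 + 0.000181])² = 0.25/(-3.614)² = 0.01914.
Total minor-loss coefficient ΣK = 1·2 = 2.
ΔP = [f·L/D + ΣK]·(ρV²/2) = [0.01914·2.36/0.521 + 2]·(0.758·2.822²/2) = [0.0867 + 2]·3.018 = 6.297 Pa.
ΔP = 6.297 Pa = 0.00630 kPa.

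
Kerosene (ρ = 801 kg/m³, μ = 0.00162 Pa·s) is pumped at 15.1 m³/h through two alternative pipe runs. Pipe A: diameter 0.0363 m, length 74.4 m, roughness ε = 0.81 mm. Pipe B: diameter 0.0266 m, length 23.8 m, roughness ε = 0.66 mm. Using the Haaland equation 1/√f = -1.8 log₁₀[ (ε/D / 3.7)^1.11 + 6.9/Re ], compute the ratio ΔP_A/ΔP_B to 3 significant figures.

ΔP_A/ΔP_B ≈ 0.635

Pipe A: V = Q/A = 0.004194/0.001035 = 4.053 m/s; Re = 7.274e+04; ε/D = 0.0223; Haaland → f = 0.05134; ΔP_A = f(L/D)(ρV²/2) = 6.922e+05 Pa.
Pipe B: V = Q/A = 0.004194/0.0005557 = 7.548 m/s; Re = 9.927e+04; ε/D = 0.0248; Haaland → f = 0.05337; ΔP_B = f(L/D)(ρV²/2) = 1.089e+06 Pa.
ΔP_A/ΔP_B = 6.922e+05/1.089e+06 = 0.635.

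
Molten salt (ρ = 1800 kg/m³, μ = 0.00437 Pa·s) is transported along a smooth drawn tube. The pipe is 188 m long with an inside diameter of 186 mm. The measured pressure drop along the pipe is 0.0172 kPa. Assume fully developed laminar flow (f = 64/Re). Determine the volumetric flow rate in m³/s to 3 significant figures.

For laminar flow, f = 64/Re with Re = ρVD/μ, so Darcy-Weisbach reduces to ΔP = 32μLV/D². Solving for V: V = ΔP·D²/(32μL) = 17.2·(0.186)²/(32·0.00437·188) = 0.02263 m/s.
Check: Re = ρVD/μ = 1800·0.02263·0.186/0.00437 = 1734 < 2300, so the laminar assumption holds.
Q = V·A = 0.02263·(π/4·0.186²) = 0.000615 m³/s = 6.15×10^-4 m³/s.

Q ≈ 6.15×10^-4 m³/s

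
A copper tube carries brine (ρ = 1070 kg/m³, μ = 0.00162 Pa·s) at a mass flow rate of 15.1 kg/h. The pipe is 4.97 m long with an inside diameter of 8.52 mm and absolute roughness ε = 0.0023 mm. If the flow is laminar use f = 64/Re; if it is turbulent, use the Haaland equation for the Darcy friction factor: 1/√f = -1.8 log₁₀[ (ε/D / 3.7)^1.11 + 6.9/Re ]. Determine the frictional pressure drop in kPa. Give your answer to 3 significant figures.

ṁ = 15.1 kg/h = 15.1/3600 = 0.004194 kg/s.
A = πD²/4 = π(0.00852)²/4 = 5.701e-05 m²; mean velocity V = ṁ/(ρA) = 0.004194/(1070 · 5.701e-05) = 0.06876 m/s.
Reynolds number Re = ρVD/μ = 1070 · 0.06876 · 0.00852 / 0.00162 = 386.9.
Re < 2300 → laminar flow, so f = 64/Re = 64/386.9 = 0.1654 (the turbulent correlation is not needed).
Darcy-Weisbach: ΔP = f(L/D)(ρV²/2) = 0.1654·(4.97/0.00852)·(1070·0.06876²/2) = 0.1654·583.3·2.529 = 244 Pa.
ΔP = 244 Pa = 0.244 kPa.

ΔP ≈ 0.244 kPa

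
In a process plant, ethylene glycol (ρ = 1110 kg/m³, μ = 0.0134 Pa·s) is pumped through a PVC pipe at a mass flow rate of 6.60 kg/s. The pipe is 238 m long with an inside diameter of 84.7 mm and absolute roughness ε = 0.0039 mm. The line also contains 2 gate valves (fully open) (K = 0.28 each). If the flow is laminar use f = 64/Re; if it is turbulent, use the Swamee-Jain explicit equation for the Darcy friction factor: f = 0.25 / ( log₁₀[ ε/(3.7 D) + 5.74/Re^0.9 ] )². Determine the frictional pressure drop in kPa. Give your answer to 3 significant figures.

A = πD²/4 = π(0.0847)²/4 = 0.005635 m²; mean velocity V = ṁ/(ρA) = 6.6/(1110 · 0.005635) = 1.055 m/s.
Reynolds number Re = ρVD/μ = 1110 · 1.055 · 0.0847 / 0.0134 = 7404.
Re > 4000 → turbulent. Relative roughness ε/D = 3.9e-06/0.0847 = 4.6e-05. Swamee-Jain: f = 0.25/(log₁₀[4.6e-05/3.7 + 5.74/7404^0.9])² = 0.25/(log₁₀[1.24e-05 + 0.00189])² = 0.25/(-2.721)² = 0.03377.
Total minor-loss coefficient ΣK = 2·0.28 = 0.56.
ΔP = [f·L/D + ΣK]·(ρV²/2) = [0.03377·238/0.0847 + 0.56]·(1110·1.055²/2) = [94.9 + 0.56]·618 = 5.9e+04 Pa.
ΔP = 5.9e+04 Pa = 59.0 kPa.

ΔP ≈ 59.0 kPa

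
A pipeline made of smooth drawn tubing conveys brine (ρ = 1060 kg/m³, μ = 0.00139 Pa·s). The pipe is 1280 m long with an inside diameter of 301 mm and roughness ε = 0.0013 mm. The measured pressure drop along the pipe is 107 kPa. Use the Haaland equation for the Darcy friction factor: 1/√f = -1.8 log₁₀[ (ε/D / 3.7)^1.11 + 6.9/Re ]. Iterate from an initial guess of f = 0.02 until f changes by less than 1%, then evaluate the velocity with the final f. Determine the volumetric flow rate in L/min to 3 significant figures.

Q ≈ 8020 L/min

Rearranging Darcy-Weisbach: V = √(2·ΔP·D/(f·L·ρ)). With ε/D = 1.3e-06/0.301 = 4.32e-06, iterate starting from f = 0.02:
  f = 0.02 → V = √(2·1.07e+05·0.301/(0.02·1280·1060)) = 1.541 m/s; Re = ρVD/μ = 3.537e+05; f → 0.01395
  f = 0.01395 → V = 1.845 m/s; Re = 4.235e+05; f → 0.0135
  f = 0.0135 → V = 1.875 m/s; Re = 4.304e+05; f → 0.01346
Converged (Δf/f < 1%). With the final f = 0.01346: V = √(2·1.07e+05·0.301/(0.01346·1280·1060)) = 1.878 m/s.
Q = V·A = 1.878·(π/4·0.301²) = 0.1336 m³/s = 8020 L/min.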